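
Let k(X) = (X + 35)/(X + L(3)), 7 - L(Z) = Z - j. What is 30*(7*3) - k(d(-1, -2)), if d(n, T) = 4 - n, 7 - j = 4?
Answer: 1880/3 ≈ 626.67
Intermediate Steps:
j = 3 (j = 7 - 1*4 = 7 - 4 = 3)
L(Z) = 10 - Z (L(Z) = 7 - (Z - 1*3) = 7 - (Z - 3) = 7 - (-3 + Z) = 7 + (3 - Z) = 10 - Z)
k(X) = (35 + X)/(7 + X) (k(X) = (X + 35)/(X + (10 - 1*3)) = (35 + X)/(X + (10 - 3)) = (35 + X)/(X + 7) = (35 + X)/(7 + X))
30*(7*3) - k(d(-1, -2)) = 30*(7*3) - (35 + (4 - 1*(-1)))/(7 + (4 - 1*(-1))) = 30*21 - (35 + (4 + 1))/(7 + (4 + 1)) = 630 - (35 + 5)/(7 + 5) = 630 - 40/12 = 630 - 1*10/3 = 630 - 10/3 = 1880/3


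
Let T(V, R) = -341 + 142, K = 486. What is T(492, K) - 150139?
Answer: -150338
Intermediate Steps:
T(V, R) = -199
T(492, K) - 150139 = -199 - 150139 = -150338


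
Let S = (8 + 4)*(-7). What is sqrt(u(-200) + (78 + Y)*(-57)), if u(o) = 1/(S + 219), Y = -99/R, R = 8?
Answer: I*sqrt(121196010)/180 ≈ 61.161*I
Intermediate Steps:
Y = -99/8 ≈ -12.375
S = -84 (S = 12*(-7) = -84)
u(o) = 1/135 (u(o) = 1/(-84 + 219) = 1/135)
sqrt(u(-200) + (78 + Y)*(-57)) = sqrt(1/135 + (78 - 99/8)*(-57)) = sqrt(1/135 + (525/8)*(-57)) = sqrt(1/135 - 29925/8) = sqrt(-4039867/1080) = I*sqrt(121196010)/180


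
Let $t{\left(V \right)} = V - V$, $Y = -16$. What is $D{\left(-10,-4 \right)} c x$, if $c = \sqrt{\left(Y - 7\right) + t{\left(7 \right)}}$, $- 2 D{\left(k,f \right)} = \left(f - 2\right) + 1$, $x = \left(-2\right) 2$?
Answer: $- 10 i \sqrt{23} \approx - 47.958 i$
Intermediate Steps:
$t{\left(V \right)} = 0$
$x = -4$
$D{\left(k,f \right)} = \frac{1}{2} - \frac{f}{2}$ ($D{\left(k,f \right)} = - \frac{\left(f - 2\right) + 1}{2} = - \frac{\left(-2 + f\right) + 1}{2} = - \frac{-1 + f}{2} = \frac{1}{2} - \frac{f}{2}$)
$c = i \sqrt{23}$ ($c = \sqrt{\left(-16 - 7\right) + 0} = \sqrt{-23 + 0} = \sqrt{-23} = i \sqrt{23} \approx 4.7958 i$)
$D{\left(-10,-4 \right)} c x = \left(\frac{1}{2} - -2\right) i \sqrt{23} \left(-4\right) = \left(\frac{1}{2} + 2\right) i \sqrt{23} \left(-4\right) = \frac{5 i \sqrt{23}}{2} \left(-4\right) = - 10 i \sqrt{23}$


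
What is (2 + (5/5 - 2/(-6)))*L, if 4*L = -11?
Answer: -55/6 ≈ -9.1667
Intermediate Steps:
L = -11/4 (L = (¼)*(-11) = -11/4 ≈ -2.7500)
(2 + (5/5 - 2/(-6)))*L = (2 + (5/5 - 2/(-6)))*(-11/4) = (2 + (5*(⅕) - 2*(-⅙)))*(-11/4) = (2 + (1 + ⅓))*(-11/4) = (2 + 4/3)*(-11/4) = (10/3)*(-11/4) = -55/6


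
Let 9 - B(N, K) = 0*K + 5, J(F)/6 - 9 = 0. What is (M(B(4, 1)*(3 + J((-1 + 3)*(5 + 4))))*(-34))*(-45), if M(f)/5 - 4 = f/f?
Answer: 38250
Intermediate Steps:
J(F) = 54 (J(F) = 54 + 6*0 = 54 + 0 = 54)
B(N, K) = 4 (B(N, K) = 9 - (0*K + 5) = 9 - (0 + 5) = 9 - 1*5 = 9 - 5 = 4)
M(f) = 25 (M(f) = 20 + 5*(f/f) = 20 + 5*1 = 20 + 5 = 25)
(M(B(4, 1)*(3 + J((-1 + 3)*(5 + 4))))*(-34))*(-45) = (25*(-34))*(-45) = -850*(-45) = 38250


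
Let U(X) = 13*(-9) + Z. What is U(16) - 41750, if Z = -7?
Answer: -41874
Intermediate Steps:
U(X) = -124 (U(X) = 13*(-9) - 7 = -117 - 7 = -124)
U(16) - 41750 = -124 - 41750 = -41874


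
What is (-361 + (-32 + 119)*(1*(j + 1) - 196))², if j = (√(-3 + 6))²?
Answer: 291214225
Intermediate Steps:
j = 3 (j = (√3)² = 3)
(-361 + (-32 + 119)*(1*(j + 1) - 196))² = (-361 + (-32 + 119)*(1*(3 + 1) - 196))² = (-361 + 87*(1*4 - 196))² = (-361 + 87*(4 - 196))² = (-361 + 87*(-192))² = (-361 - 16704)² = (-17065)² = 291214225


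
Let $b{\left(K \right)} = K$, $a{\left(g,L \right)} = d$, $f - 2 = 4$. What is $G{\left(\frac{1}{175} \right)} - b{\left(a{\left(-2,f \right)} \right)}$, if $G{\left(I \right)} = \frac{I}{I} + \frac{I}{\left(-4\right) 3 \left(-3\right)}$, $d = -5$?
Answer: $\frac{37801}{6300} \approx 6.0002$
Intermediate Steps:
$f = 6$ ($f = 2 + 4 = 6$)
$a{\left(g,L \right)} = -5$
$G{\left(I \right)} = 1 + \frac{I}{36}$ ($G{\left(I \right)} = 1 + \frac{I}{\left(-12\right) \left(-3\right)} = 1 + \frac{I}{36}$)
$G{\left(\frac{1}{175} \right)} - b{\left(a{\left(-2,f \right)} \right)} = \left(1 + \frac{1}{36 \cdot 175}\right) - -5 = \left(1 + \frac{1}{36} \cdot \frac{1}{175}\right) + 5 = \left(1 + \frac{1}{6300}\right) + 5 = \frac{6301}{6300} + 5 = \frac{37801}{6300}$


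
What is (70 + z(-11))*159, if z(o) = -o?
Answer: 12879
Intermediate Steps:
(70 + z(-11))*159 = (70 - 1*(-11))*159 = (70 + 11)*159 = 81*159 = 12879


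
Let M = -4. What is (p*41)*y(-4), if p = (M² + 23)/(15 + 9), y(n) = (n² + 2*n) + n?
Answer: 533/2 ≈ 266.50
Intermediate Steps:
y(n) = n² + 3*n
p = 13/8 (p = ((-4)² + 23)/(15 + 9) = (16 + 23)/24 = 39*(1/24) = 13/8 ≈ 1.6250)
(p*41)*y(-4) = ((13/8)*41)*(-4*(3 - 4)) = 533*(-4*(-1))/8 = (533/8)*4 = 533/2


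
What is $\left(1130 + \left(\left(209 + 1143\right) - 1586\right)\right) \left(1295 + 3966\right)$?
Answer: $4713856$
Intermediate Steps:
$\left(1130 + \left(\left(209 + 1143\right) - 1586\right)\right) \left(1295 + 3966\right) = \left(1130 + \left(1352 - 1586\right)\right) 5261 = \left(1130 - 234\right) 5261 = 896 \cdot 5261 = 4713856$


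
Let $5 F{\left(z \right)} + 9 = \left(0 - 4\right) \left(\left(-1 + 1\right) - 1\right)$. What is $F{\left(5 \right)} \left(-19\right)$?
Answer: $19$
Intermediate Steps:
$F{\left(z \right)} = -1$ ($F{\left(z \right)} = - \frac{9}{5} + \frac{\left(0 - 4\right) \left(\left(-1 + 1\right) - 1\right)}{5} = - \frac{9}{5} + \frac{\left(-4\right) \left(0 - 1\right)}{5} = - \frac{9}{5} + \frac{\left(-4\right) \left(-1\right)}{5} = - \frac{9}{5} + \frac{1}{5} \cdot 4 = - \frac{9}{5} + \frac{4}{5} = -1$)
$F{\left(5 \right)} \left(-19\right) = \left(-1\right) \left(-19\right) = 19$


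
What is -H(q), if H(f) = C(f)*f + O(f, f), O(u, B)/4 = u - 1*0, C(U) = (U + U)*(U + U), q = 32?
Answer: -131200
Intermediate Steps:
C(U) = 4*U² (C(U) = (2*U)*(2*U) = 4*U²)
O(u, B) = 4*u (O(u, B) = 4*(u - 1*0) = 4*(u + 0) = 4*u)
H(f) = 4*f + 4*f³ (H(f) = (4*f²)*f + 4*f = 4*f³ + 4*f = 4*f + 4*f³)
-H(q) = -4*32*(1 + 32²) = -4*32*(1 + 1024) = -4*32*1025 = -1*131200 = -131200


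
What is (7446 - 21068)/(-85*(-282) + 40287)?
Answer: -13622/64257 ≈ -0.21199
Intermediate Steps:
(7446 - 21068)/(-85*(-282) + 40287) = -13622/(23970 + 40287) = -13622/64257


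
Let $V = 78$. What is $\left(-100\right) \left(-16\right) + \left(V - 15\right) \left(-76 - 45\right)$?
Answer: $-6023$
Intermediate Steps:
$\left(-100\right) \left(-16\right) + \left(V - 15\right) \left(-76 - 45\right) = \left(-100\right) \left(-16\right) + \left(78 - 15\right) \left(-76 - 45\right) = 1600 + 63 \left(-121\right) = 1600 - 7623 = -6023$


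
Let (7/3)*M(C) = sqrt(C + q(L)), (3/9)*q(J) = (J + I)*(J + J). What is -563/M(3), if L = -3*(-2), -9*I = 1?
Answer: -3941*sqrt(215)/645 ≈ -89.591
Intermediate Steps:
I = -1/9 (I = -1/9*1 = -1/9 ≈ -0.11111)
L = 6
q(J) = 6*J*(-1/9 + J) (q(J) = 3*((J - 1/9)*(J + J)) = 3*((-1/9 + J)*(2*J)) = 3*(2*J*(-1/9 + J)) = 6*J*(-1/9 + J))
M(C) = 3*sqrt(212 + C)/7 (M(C) = 3*sqrt(C + (2/3)*6*(-1 + 9*6))/7 = 3*sqrt(C + (2/3)*6*(-1 + 54))/7 = 3*sqrt(C + (2/3)*6*53)/7 = 3*sqrt(C + 212)/7 = 3*sqrt(212 + C)/7)
-563/M(3) = -563*7/(3*sqrt(212 + 3)) = -563*7*sqrt(215)/645 = -3941*sqrt(215)/645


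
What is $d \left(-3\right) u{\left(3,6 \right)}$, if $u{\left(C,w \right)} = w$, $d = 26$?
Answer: $-468$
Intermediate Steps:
$d \left(-3\right) u{\left(3,6 \right)} = 26 \left(-3\right) 6 = \left(-78\right) 6 = -468$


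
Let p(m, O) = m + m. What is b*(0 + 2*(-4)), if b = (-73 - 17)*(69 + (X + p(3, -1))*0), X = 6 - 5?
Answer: 49680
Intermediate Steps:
p(m, O) = 2*m
X = 1
b = -6210 (b = (-73 - 17)*(69 + (1 + 2*3)*0) = -90*(69 + (1 + 6)*0) = -90*(69 + 7*0) = -90*(69 + 0) = -90*69 = -6210)
b*(0 + 2*(-4)) = -6210*(0 + 2*(-4)) = -6210*(0 - 8) = -6210*(-8) = 49680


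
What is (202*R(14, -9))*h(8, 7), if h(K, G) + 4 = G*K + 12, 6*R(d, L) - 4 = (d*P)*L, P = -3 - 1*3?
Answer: 4912640/3 ≈ 1.6375e+6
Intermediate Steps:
P = -6 (P = -3 - 3 = -6)
R(d, L) = 2/3 - L*d (R(d, L) = 2/3 + ((d*(-6))*L)/6 = 2/3 + ((-6*d)*L)/6 = 2/3 + (-6*L*d)/6 = 2/3 - L*d)
h(K, G) = 8 + G*K (h(K, G) = -4 + (G*K + 12) = -4 + (12 + G*K) = 8 + G*K)
(202*R(14, -9))*h(8, 7) = (202*(2/3 - 1*(-9)*14))*(8 + 7*8) = (202*(2/3 + 126))*(8 + 56) = (202*(380/3))*64 = (76760/3)*64 = 4912640/3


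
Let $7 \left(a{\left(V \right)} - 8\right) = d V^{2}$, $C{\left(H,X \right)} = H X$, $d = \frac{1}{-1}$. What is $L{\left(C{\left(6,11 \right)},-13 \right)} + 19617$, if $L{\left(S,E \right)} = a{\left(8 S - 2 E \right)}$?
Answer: $- \frac{169541}{7} \approx -24220.0$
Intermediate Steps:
$d = -1$
$a{\left(V \right)} = 8 - \frac{V^{2}}{7}$ ($a{\left(V \right)} = 8 + \frac{\left(-1\right) V^{2}}{7} = 8 - \frac{V^{2}}{7}$)
$L{\left(S,E \right)} = 8 - \frac{\left(- 2 E + 8 S\right)^{2}}{7}$ ($L{\left(S,E \right)} = 8 - \frac{\left(8 S - 2 E\right)^{2}}{7} = 8 - \frac{\left(- 2 E + 8 S\right)^{2}}{7}$)
$L{\left(C{\left(6,11 \right)},-13 \right)} + 19617 = \left(8 - \frac{4 \left(-13 - 4 \cdot 6 \cdot 11\right)^{2}}{7}\right) + 19617 = \left(8 - \frac{4 \left(-13 - 264\right)^{2}}{7}\right) + 19617 = \left(8 - \frac{4 \left(-277\right)^{2}}{7}\right) + 19617 = \left(8 - \frac{306916}{7}\right) + 19617 = - \frac{306860}{7} + 19617 = - \frac{169541}{7}$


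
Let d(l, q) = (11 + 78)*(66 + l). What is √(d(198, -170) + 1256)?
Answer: 4*√1547 ≈ 157.33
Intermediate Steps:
d(l, q) = 5874 + 89*l (d(l, q) = 89*(66 + l) = 5874 + 89*l)
√(d(198, -170) + 1256) = √((5874 + 89*198) + 1256) = √((5874 + 17622) + 1256) = √(23496 + 1256) = √24752 = 4*√1547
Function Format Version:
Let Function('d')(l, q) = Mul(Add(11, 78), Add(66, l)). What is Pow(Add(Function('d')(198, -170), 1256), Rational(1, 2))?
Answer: Mul(4, Pow(1547, Rational(1, 2))) ≈ 157.33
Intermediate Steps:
Function('d')(l, q) = Add(5874, Mul(89, l)) (Function('d')(l, q) = Mul(89, Add(66, l)) = Add(5874, Mul(89, l)))
Pow(Add(Function('d')(198, -170), 1256), Rational(1, 2)) = Pow(Add(Add(5874, Mul(89, 198)), 1256), Rational(1, 2)) = Pow(Add(Add(5874, 17622), 1256), Rational(1, 2)) = Pow(Add(23496, 1256), Rational(1, 2)) = Pow(24752, Rational(1, 2)) = Mul(4, Pow(1547, Rational(1, 2)))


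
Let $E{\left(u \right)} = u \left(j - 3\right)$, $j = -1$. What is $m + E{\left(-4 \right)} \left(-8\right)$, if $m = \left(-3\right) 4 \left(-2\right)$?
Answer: $-104$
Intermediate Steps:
$E{\left(u \right)} = - 4 u$ ($E{\left(u \right)} = u \left(-1 - 3\right) = u \left(-4\right) = - 4 u$)
$m = 24$ ($m = \left(-12\right) \left(-2\right) = 24$)
$m + E{\left(-4 \right)} \left(-8\right) = 24 + \left(-4\right) \left(-4\right) \left(-8\right) = 24 + 16 \left(-8\right) = 24 - 128 = -104$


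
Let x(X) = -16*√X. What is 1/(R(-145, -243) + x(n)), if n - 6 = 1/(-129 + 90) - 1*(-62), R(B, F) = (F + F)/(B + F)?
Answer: -1838538/25539594305 - 602176*√103389/25539594305 ≈ -0.0076533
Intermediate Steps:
R(B, F) = 2*F/(B + F) (R(B, F) = (2*F)/(B + F) = 2*F/(B + F))
n = 2651/39 (n = 6 + (1/(-129 + 90) - 1*(-62)) = 6 + (1/(-39) + 62) = 6 + (-1/39 + 62) = 6 + 2417/39 = 2651/39 ≈ 67.974)
1/(R(-145, -243) + x(n)) = 1/(2*(-243)/(-145 - 243) - 16*√103389/39) = 1/(2*(-243)/(-388) - 16*√103389/39) = 1/(2*(-243)*(-1/388) - 16*√103389/39) = 1/(243/194 - 16*√103389/39)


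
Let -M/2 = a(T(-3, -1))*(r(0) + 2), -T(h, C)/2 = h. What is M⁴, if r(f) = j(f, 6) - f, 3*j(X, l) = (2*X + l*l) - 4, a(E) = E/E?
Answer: 33362176/81 ≈ 4.1188e+5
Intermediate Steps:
T(h, C) = -2*h
a(E) = 1
j(X, l) = -4/3 + l²/3 + 2*X/3 (j(X, l) = ((2*X + l*l) - 4)/3 = ((2*X + l²) - 4)/3 = ((l² + 2*X) - 4)/3 = (-4 + l² + 2*X)/3 = -4/3 + l²/3 + 2*X/3)
r(f) = 32/3 - f/3 (r(f) = (-4/3 + (⅓)*6² + 2*f/3) - f = (-4/3 + (⅓)*36 + 2*f/3) - f = (-4/3 + 12 + 2*f/3) - f = (32/3 + 2*f/3) - f = 32/3 - f/3)
M = -76/3 (M = -2*((32/3 - ⅓*0) + 2) = -2*((32/3 + 0) + 2) = -2*(32/3 + 2) = -2*38/3 = -76/3 ≈ -25.333)
M⁴ = (-76/3)⁴ = 33362176/81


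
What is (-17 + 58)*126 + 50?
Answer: 5216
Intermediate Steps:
(-17 + 58)*126 + 50 = 41*126 + 50 = 5166 + 50 = 5216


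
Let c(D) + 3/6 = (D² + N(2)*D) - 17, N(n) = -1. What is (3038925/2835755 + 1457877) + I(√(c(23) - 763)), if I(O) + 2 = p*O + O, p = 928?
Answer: 826835871910/567151 + 2787*I*√122/2 ≈ 1.4579e+6 + 15392.0*I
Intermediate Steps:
c(D) = -35/2 + D² - D (c(D) = -½ + ((D² - D) - 17) = -½ + (-17 + D² - D) = -35/2 + D² - D)
I(O) = -2 + 929*O (I(O) = -2 + (928*O + O) = -2 + 929*O)
(3038925/2835755 + 1457877) + I(√(c(23) - 763)) = (3038925/2835755 + 1457877) + (-2 + 929*√((-35/2 + 23² - 1*23) - 763)) = (3038925*(1/2835755) + 1457877) + (-2 + 929*√((-35/2 + 529 - 23) - 763)) = (607785/567151 + 1457877) + (-2 + 929*√(977/2 - 763)) = 826837006212/567151 + (-2 + 929*√(-549/2)) = 826837006212/567151 + (-2 + 929*(3*I*√122/2)) = 826837006212/567151 + (-2 + 2787*I*√122/2) = 826835871910/567151 + 2787*I*√122/2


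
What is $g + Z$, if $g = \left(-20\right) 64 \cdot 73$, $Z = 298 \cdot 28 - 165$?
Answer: $-85261$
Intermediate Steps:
$Z = 8179$ ($Z = 8344 - 165 = 8179$)
$g = -93440$ ($g = \left(-1280\right) 73 = -93440$)
$g + Z = -93440 + 8179 = -85261$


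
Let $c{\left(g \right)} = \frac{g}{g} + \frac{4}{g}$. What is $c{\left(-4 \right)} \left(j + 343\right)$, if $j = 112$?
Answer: $0$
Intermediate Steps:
$c{\left(g \right)} = 1 + \frac{4}{g}$
$c{\left(-4 \right)} \left(j + 343\right) = \frac{4 - 4}{-4} \left(112 + 343\right) = \left(- \frac{1}{4}\right) 0 \cdot 455 = 0 \cdot 455 = 0$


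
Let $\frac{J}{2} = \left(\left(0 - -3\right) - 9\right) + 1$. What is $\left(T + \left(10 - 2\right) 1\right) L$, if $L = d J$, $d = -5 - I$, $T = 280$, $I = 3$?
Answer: $23040$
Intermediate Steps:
$d = -8$ ($d = -5 - 3 = -8$)
$J = -10$ ($J = 2 \left(\left(\left(0 - -3\right) - 9\right) + 1\right) = 2 \left(\left(\left(0 + 3\right) - 9\right) + 1\right) = 2 \left(\left(3 - 9\right) + 1\right) = 2 \left(-6 + 1\right) = 2 \left(-5\right) = -10$)
$L = 80$ ($L = \left(-8\right) \left(-10\right) = 80$)
$\left(T + \left(10 - 2\right) 1\right) L = \left(280 + \left(10 - 2\right) 1\right) 80 = \left(280 + 8 \cdot 1\right) 80 = \left(280 + 8\right) 80 = 288 \cdot 80 = 23040$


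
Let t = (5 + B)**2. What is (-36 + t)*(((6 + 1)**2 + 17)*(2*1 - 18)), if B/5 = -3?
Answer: -67584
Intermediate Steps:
B = -15 (B = 5*(-3) = -15)
t = 100 (t = (5 - 15)**2 = (-10)**2 = 100)
(-36 + t)*(((6 + 1)**2 + 17)*(2*1 - 18)) = (-36 + 100)*(((6 + 1)**2 + 17)*(2*1 - 18)) = 64*((7**2 + 17)*(2 - 18)) = 64*((49 + 17)*(-16)) = 64*(66*(-16)) = 64*(-1056) = -67584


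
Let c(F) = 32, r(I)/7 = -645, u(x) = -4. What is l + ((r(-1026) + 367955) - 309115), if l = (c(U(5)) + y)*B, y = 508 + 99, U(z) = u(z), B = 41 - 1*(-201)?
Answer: 208963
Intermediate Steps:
B = 242 (B = 41 + 201 = 242)
U(z) = -4
r(I) = -4515 (r(I) = 7*(-645) = -4515)
y = 607
l = 154638 (l = (32 + 607)*242 = 639*242 = 154638)
l + ((r(-1026) + 367955) - 309115) = 154638 + ((-4515 + 367955) - 309115) = 154638 + (363440 - 309115) = 154638 + 54325 = 208963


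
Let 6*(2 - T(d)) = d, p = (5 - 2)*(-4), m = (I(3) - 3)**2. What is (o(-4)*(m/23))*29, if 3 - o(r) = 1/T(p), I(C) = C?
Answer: 0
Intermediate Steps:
m = 0 (m = (3 - 3)**2 = 0**2 = 0)
p = -12 (p = 3*(-4) = -12)
T(d) = 2 - d/6
o(r) = 11/4 (o(r) = 3 - 1/(2 - 1/6*(-12)) = 3 - 1/(2 + 2) = 3 - 1/4 = 11/4)
(o(-4)*(m/23))*29 = (11*(0/23)/4)*29 = (11*(0*(1/23))/4)*29 = ((11/4)*0)*29 = 0*29 = 0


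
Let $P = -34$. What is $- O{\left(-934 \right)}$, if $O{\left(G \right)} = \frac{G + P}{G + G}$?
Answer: $- \frac{242}{467} \approx -0.5182$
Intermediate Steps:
$O{\left(G \right)} = \frac{-34 + G}{2 G}$ ($O{\left(G \right)} = \frac{G - 34}{G + G} = \frac{-34 + G}{2 G}$)
$- O{\left(-934 \right)} = - \frac{-34 - 934}{2 \left(-934\right)} = - \frac{\left(-1\right) \left(-968\right)}{2 \cdot 934} = \left(-1\right) \frac{242}{467} = - \frac{242}{467}$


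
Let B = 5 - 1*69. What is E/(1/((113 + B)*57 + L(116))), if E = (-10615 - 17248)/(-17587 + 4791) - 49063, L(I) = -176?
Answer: -1642906239845/12796 ≈ -1.2839e+8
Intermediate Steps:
B = -64 (B = 5 - 69 = -64)
E = -627782285/12796 (E = -27863/(-12796) - 49063 = -27863*(-1/12796) - 49063 = 27863/12796 - 49063 = -627782285/12796 ≈ -49061.)
E/(1/((113 + B)*57 + L(116))) = -627782285/(12796*(1/((113 - 64)*57 - 176))) = -627782285/(12796*(1/(49*57 - 176))) = -627782285/(12796*(1/(2793 - 176))) = -627782285/(12796*(1/2617)) = -627782285/(12796*1/2617) = -627782285/12796*2617 = -1642906239845/12796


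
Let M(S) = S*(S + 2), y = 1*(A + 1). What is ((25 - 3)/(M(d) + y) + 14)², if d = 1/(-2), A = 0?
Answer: 10404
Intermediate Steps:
d = -½ ≈ -0.50000
y = 1 (y = 1*(0 + 1) = 1*1 = 1)
M(S) = S*(2 + S)
((25 - 3)/(M(d) + y) + 14)² = ((25 - 3)/(-(2 - ½)/2 + 1) + 14)² = (22/(-½*3/2 + 1) + 14)² = (22/(-¾ + 1) + 14)² = (22/(¼) + 14)² = (22*4 + 14)² = (88 + 14)² = 102² = 10404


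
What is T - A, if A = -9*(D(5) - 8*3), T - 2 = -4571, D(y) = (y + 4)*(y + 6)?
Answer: -3894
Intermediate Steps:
D(y) = (4 + y)*(6 + y)
T = -4569 (T = 2 - 4571 = -4569)
A = -675 (A = -9*((24 + 5² + 10*5) - 8*3) = -9*((24 + 25 + 50) - 24) = -9*(99 - 24) = -9*75 = -675)
T - A = -4569 - 1*(-675) = -4569 + 675 = -3894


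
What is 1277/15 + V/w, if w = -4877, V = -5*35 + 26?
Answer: 6230164/73155 ≈ 85.164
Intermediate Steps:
V = -149 (V = -175 + 26 = -149)
1277/15 + V/w = 1277/15 - 149/(-4877) = 1277*(1/15) - 149*(-1/4877) = 1277/15 + 149/4877 = 6230164/73155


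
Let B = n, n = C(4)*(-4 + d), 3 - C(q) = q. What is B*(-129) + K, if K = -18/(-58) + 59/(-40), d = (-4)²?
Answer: 1794329/1160 ≈ 1546.8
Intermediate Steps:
C(q) = 3 - q
d = 16
n = -12 (n = (3 - 1*4)*(-4 + 16) = (3 - 4)*12 = -1*12 = -12)
K = -1351/1160 (K = -18*(-1/58) + 59*(-1/40) = 9/29 - 59/40 = -1351/1160 ≈ -1.1647)
B = -12
B*(-129) + K = -12*(-129) - 1351/1160 = 1548 - 1351/1160 = 1794329/1160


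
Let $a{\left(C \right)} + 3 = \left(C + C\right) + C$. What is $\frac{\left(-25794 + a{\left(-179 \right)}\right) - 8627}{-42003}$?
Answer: $\frac{34961}{42003} \approx 0.83235$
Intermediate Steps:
$a{\left(C \right)} = -3 + 3 C$ ($a{\left(C \right)} = -3 + \left(\left(C + C\right) + C\right) = -3 + \left(2 C + C\right) = -3 + 3 C$)
$\frac{\left(-25794 + a{\left(-179 \right)}\right) - 8627}{-42003} = \frac{\left(-25794 + \left(-3 + 3 \left(-179\right)\right)\right) - 8627}{-42003} = \left(\left(-25794 - 540\right) - 8627\right) \left(- \frac{1}{42003}\right) = \left(-26334 - 8627\right) \left(- \frac{1}{42003}\right) = \left(-34961\right) \left(- \frac{1}{42003}\right) = \frac{34961}{42003}$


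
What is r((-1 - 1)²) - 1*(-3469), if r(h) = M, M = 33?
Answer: 3502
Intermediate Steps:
r(h) = 33
r((-1 - 1)²) - 1*(-3469) = 33 - 1*(-3469) = 33 + 3469 = 3502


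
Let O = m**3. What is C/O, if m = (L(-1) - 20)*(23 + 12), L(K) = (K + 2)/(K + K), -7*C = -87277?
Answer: -698216/20684915125 ≈ -3.3755e-5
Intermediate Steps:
C = 87277/7 (C = -1/7*(-87277) = 87277/7 ≈ 12468.)
L(K) = (2 + K)/(2*K) (L(K) = (2 + K)/((2*K)) = (2 + K)*(1/(2*K)) = (2 + K)/(2*K))
m = -1435/2 (m = ((1/2)*(2 - 1)/(-1) - 20)*(23 + 12) = ((1/2)*(-1)*1 - 20)*35 = (-1/2 - 20)*35 = -41/2*35 = -1435/2 ≈ -717.50)
O = -2954987875/8 (O = (-1435/2)**3 = -2954987875/8 ≈ -3.6937e+8)
C/O = 87277/(7*(-2954987875/8)) = (87277/7)*(-8/2954987875) = -698216/20684915125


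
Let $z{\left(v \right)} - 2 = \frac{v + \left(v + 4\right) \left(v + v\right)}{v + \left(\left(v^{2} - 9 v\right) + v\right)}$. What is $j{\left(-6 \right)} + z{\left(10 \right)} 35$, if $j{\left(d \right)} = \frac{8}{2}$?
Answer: $\frac{1237}{3} \approx 412.33$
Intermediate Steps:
$j{\left(d \right)} = 4$ ($j{\left(d \right)} = 8 \cdot \frac{1}{2} = 4$)
$z{\left(v \right)} = 2 + \frac{v + 2 v \left(4 + v\right)}{v^{2} - 7 v}$ ($z{\left(v \right)} = 2 + \frac{v + \left(v + 4\right) \left(v + v\right)}{v + \left(\left(v^{2} - 9 v\right) + v\right)} = 2 + \frac{v + \left(4 + v\right) 2 v}{v + \left(v^{2} - 8 v\right)} = 2 + \frac{v + 2 v \left(4 + v\right)}{v^{2} - 7 v}$)
$j{\left(-6 \right)} + z{\left(10 \right)} 35 = 4 + \frac{-5 + 4 \cdot 10}{-7 + 10} \cdot 35 = 4 + \frac{-5 + 40}{3} \cdot 35 = 4 + \frac{1}{3} \cdot 35 \cdot 35 = 4 + \frac{35}{3} \cdot 35 = 4 + \frac{1225}{3} = \frac{1237}{3}$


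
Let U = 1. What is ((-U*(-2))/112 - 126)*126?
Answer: -63495/4 ≈ -15874.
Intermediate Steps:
((-U*(-2))/112 - 126)*126 = ((-1*1*(-2))/112 - 126)*126 = (-1*(-2)*(1/112) - 126)*126 = (2*(1/112) - 126)*126 = (1/56 - 126)*126 = -7055/56*126 = -63495/4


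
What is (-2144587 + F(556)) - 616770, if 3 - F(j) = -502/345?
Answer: -952666628/345 ≈ -2.7614e+6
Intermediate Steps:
F(j) = 1537/345 (F(j) = 3 - (-502)/345 = 3 - 1*(-502/345) = 3 + 502/345 = 1537/345)
(-2144587 + F(556)) - 616770 = (-2144587 + 1537/345) - 616770 = -739880978/345 - 616770 = -952666628/345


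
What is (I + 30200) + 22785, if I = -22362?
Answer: 30623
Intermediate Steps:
(I + 30200) + 22785 = (-22362 + 30200) + 22785 = 7838 + 22785 = 30623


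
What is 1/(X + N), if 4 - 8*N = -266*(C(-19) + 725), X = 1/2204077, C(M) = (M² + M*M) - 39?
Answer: 4408154/206374341743 ≈ 2.1360e-5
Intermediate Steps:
C(M) = -39 + 2*M² (C(M) = (M² + M²) - 39 = 2*M² - 39 = -39 + 2*M²)
X = 1/2204077 ≈ 4.5370e-7
N = 93633/2 (N = ½ - (-133)*((-39 + 2*(-19)²) + 725)/4 = ½ - (-133)*((-39 + 2*361) + 725)/4 = ½ - (-133)*((-39 + 722) + 725)/4 = ½ - (-133)*(683 + 725)/4 = ½ - (-133)*1408/4 = ½ - ⅛*(-374528) = ½ + 46816 = 93633/2 ≈ 46817.)
1/(X + N) = 1/(1/2204077 + 93633/2) = 1/(206374341743/4408154) = 4408154/206374341743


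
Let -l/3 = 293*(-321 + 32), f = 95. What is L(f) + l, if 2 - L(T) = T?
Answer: 253938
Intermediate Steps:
L(T) = 2 - T
l = 254031 (l = -879*(-321 + 32) = -879*(-289) = -3*(-84677) = 254031)
L(f) + l = (2 - 1*95) + 254031 = (2 - 95) + 254031 = -93 + 254031 = 253938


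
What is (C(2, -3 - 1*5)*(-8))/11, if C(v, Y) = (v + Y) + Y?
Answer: 112/11 ≈ 10.182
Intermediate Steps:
C(v, Y) = v + 2*Y (C(v, Y) = (Y + v) + Y = v + 2*Y)
(C(2, -3 - 1*5)*(-8))/11 = ((2 + 2*(-3 - 1*5))*(-8))/11 = ((2 + 2*(-3 - 5))*(-8))*(1/11) = ((2 + 2*(-8))*(-8))*(1/11) = ((2 - 16)*(-8))*(1/11) = -14*(-8)*(1/11) = 112*(1/11) = 112/11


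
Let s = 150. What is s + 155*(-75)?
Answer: -11475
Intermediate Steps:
s + 155*(-75) = 150 + 155*(-75) = 150 - 11625 = -11475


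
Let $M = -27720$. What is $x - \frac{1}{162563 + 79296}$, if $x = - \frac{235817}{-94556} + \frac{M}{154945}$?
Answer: $\frac{234378730730101}{101242035186908} \approx 2.315$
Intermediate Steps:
$x = \frac{969073507}{418599412}$ ($x = - \frac{235817}{-94556} - \frac{27720}{154945} = \left(-235817\right) \left(- \frac{1}{94556}\right) - \frac{792}{4427} = \frac{235817}{94556} - \frac{792}{4427} = \frac{969073507}{418599412} \approx 2.315$)
$x - \frac{1}{162563 + 79296} = \frac{969073507}{418599412} - \frac{1}{162563 + 79296} = \frac{969073507}{418599412} - \frac{1}{241859} = \frac{234378730730101}{101242035186908}$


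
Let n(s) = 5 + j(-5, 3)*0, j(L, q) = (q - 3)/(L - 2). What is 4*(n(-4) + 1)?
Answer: 24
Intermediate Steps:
j(L, q) = (-3 + q)/(-2 + L)
n(s) = 5 (n(s) = 5 + ((-3 + 3)/(-2 - 5))*0 = 5 + (0/(-7))*0 = 5 - 1/7*0*0 = 5 + 0*0 = 5 + 0 = 5)
4*(n(-4) + 1) = 4*(5 + 1) = 4*6 = 24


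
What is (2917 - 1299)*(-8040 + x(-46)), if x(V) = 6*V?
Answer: -13455288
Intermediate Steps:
(2917 - 1299)*(-8040 + x(-46)) = (2917 - 1299)*(-8040 + 6*(-46)) = 1618*(-8040 - 276) = 1618*(-8316) = -13455288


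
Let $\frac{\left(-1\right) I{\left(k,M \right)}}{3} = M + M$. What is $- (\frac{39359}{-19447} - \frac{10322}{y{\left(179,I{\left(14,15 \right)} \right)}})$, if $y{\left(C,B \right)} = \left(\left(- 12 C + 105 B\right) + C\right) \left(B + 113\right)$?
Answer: $\frac{10136397749}{5107501739} \approx 1.9846$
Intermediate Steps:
$I{\left(k,M \right)} = - 6 M$ ($I{\left(k,M \right)} = - 3 \left(M + M\right) = - 3 \cdot 2 M = - 6 M$)
$y{\left(C,B \right)} = \left(113 + B\right) \left(- 11 C + 105 B\right)$ ($y{\left(C,B \right)} = \left(- 11 C + 105 B\right) \left(113 + B\right) = \left(113 + B\right) \left(- 11 C + 105 B\right)$)
$- (\frac{39359}{-19447} - \frac{10322}{y{\left(179,I{\left(14,15 \right)} \right)}}) = - (\frac{39359}{-19447} - \frac{10322}{\left(-1243\right) 179 + 105 \left(\left(-6\right) 15\right)^{2} + 11865 \left(\left(-6\right) 15\right) - 11 \left(\left(-6\right) 15\right) 179}) = - (39359 \left(- \frac{1}{19447}\right) - \frac{10322}{-222497 + 105 \left(-90\right)^{2} + 11865 \left(-90\right) - \left(-990\right) 179}) = - (- \frac{39359}{19447} - \frac{10322}{-222497 + 105 \cdot 8100 - 1067850 + 177210}) = - (- \frac{39359}{19447} - \frac{10322}{-222497 + 850500 - 1067850 + 177210}) = - (- \frac{39359}{19447} - \frac{10322}{-262637}) = - (- \frac{39359}{19447} - - \frac{10322}{262637}) = - (- \frac{39359}{19447} + \frac{10322}{262637}) = \left(-1\right) \left(- \frac{10136397749}{5107501739}\right) = \frac{10136397749}{5107501739}$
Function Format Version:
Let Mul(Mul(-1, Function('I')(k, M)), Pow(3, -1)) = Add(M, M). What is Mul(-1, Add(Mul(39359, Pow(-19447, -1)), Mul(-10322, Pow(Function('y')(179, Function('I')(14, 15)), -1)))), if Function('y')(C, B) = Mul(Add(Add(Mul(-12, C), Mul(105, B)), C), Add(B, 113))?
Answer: Rational(10136397749, 5107501739) ≈ 1.9846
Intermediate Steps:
Function('I')(k, M) = Mul(-6, M) (Function('I')(k, M) = Mul(-3, Add(M, M)) = Mul(-3, Mul(2, M)) = Mul(-6, M))
Function('y')(C, B) = Mul(Add(113, B), Add(Mul(-11, C), Mul(105, B))) (Function('y')(C, B) = Mul(Add(Mul(-11, C), Mul(105, B)), Add(113, B)) = Mul(Add(113, B), Add(Mul(-11, C), Mul(105, B))))
Mul(-1, Add(Mul(39359, Pow(-19447, -1)), Mul(-10322, Pow(Function('y')(179, Function('I')(14, 15)), -1)))) = Mul(-1, Add(Mul(39359, Pow(-19447, -1)), Mul(-10322, Pow(Add(Mul(-1243, 179), Mul(105, Pow(Mul(-6, 15), 2)), Mul(11865, Mul(-6, 15)), Mul(-11, Mul(-6, 15), 179)), -1)))) = Mul(-1, Add(Mul(39359, Rational(-1, 19447)), Mul(-10322, Pow(Add(-222497, Mul(105, Pow(-90, 2)), Mul(11865, -90), Mul(-11, -90, 179)), -1)))) = Mul(-1, Add(Rational(-39359, 19447), Mul(-10322, Pow(Add(-222497, Mul(105, 8100), -1067850, 177210), -1)))) = Mul(-1, Add(Rational(-39359, 19447), Mul(-10322, Pow(Add(-222497, 850500, -1067850, 177210), -1)))) = Mul(-1, Add(Rational(-39359, 19447), Mul(-10322, Pow(-262637, -1)))) = Mul(-1, Add(Rational(-39359, 19447), Mul(-10322, Rational(-1, 262637)))) = Mul(-1, Add(Rational(-39359, 19447), Rational(10322, 262637))) = Mul(-1, Rational(-10136397749, 5107501739)) = Rational(10136397749, 5107501739)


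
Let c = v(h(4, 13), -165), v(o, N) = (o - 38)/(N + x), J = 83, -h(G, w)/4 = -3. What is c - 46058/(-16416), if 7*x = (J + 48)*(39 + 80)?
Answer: 23636195/8462448 ≈ 2.7931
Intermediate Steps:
h(G, w) = 12 (h(G, w) = -4*(-3) = 12)
x = 2227 (x = ((83 + 48)*(39 + 80))/7 = (131*119)/7 = (⅐)*15589 = 2227)
v(o, N) = (-38 + o)/(2227 + N) (v(o, N) = (o - 38)/(N + 2227) = (-38 + o)/(2227 + N))
c = -13/1031 (c = (-38 + 12)/(2227 - 165) = -26/2062 = (1/2062)*(-26) = -13/1031 ≈ -0.012609)
c - 46058/(-16416) = -13/1031 - 46058/(-16416) = -13/1031 - 46058*(-1)/16416 = -13/1031 - 1*(-23029/8208) = -13/1031 + 23029/8208 = 23636195/8462448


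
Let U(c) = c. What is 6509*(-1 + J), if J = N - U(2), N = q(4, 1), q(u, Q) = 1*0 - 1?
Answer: -26036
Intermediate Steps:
q(u, Q) = -1 (q(u, Q) = 0 - 1 = -1)
N = -1
J = -3 (J = -1 - 1*2 = -1 - 2 = -3)
6509*(-1 + J) = 6509*(-1 - 3) = 6509*(-4) = -26036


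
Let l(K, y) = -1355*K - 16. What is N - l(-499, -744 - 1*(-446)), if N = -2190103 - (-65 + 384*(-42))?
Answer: -2850039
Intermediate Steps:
l(K, y) = -16 - 1355*K
N = -2173910 (N = -2190103 - (-65 - 16128) = -2190103 - 1*(-16193) = -2190103 + 16193 = -2173910)
N - l(-499, -744 - 1*(-446)) = -2173910 - (-16 - 1355*(-499)) = -2173910 - (-16 + 676145) = -2173910 - 1*676129 = -2173910 - 676129 = -2850039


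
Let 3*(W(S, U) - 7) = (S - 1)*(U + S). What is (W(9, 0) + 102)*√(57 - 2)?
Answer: 133*√55 ≈ 986.35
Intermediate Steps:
W(S, U) = 7 + (-1 + S)*(S + U)/3 (W(S, U) = 7 + ((S - 1)*(U + S))/3 = 7 + ((-1 + S)*(S + U))/3 = 7 + (-1 + S)*(S + U)/3)
(W(9, 0) + 102)*√(57 - 2) = ((7 - ⅓*9 - ⅓*0 + (⅓)*9² + (⅓)*9*0) + 102)*√(57 - 2) = ((7 - 3 + 0 + (⅓)*81 + 0) + 102)*√55 = ((7 - 3 + 0 + 27 + 0) + 102)*√55 = (31 + 102)*√55 = 133*√55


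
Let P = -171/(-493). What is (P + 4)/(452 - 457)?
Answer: -2143/2465 ≈ -0.86937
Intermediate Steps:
P = 171/493 (P = -171*(-1/493) = 171/493 ≈ 0.34686)
(P + 4)/(452 - 457) = (171/493 + 4)/(452 - 457) = (2143/493)/(-5) = (2143/493)*(-1/5) = -2143/2465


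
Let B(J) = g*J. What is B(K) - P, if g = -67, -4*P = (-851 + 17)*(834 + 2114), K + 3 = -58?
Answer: -610571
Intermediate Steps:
K = -61 (K = -3 - 58 = -61)
P = 614658 (P = -(-851 + 17)*(834 + 2114)/4 = -(-417)*2948/2 = -1/4*(-2458632) = 614658)
B(J) = -67*J
B(K) - P = -67*(-61) - 1*614658 = 4087 - 614658 = -610571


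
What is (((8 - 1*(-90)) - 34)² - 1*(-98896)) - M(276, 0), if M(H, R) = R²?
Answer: 102992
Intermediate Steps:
(((8 - 1*(-90)) - 34)² - 1*(-98896)) - M(276, 0) = (((8 - 1*(-90)) - 34)² - 1*(-98896)) - 1*0² = (((8 + 90) - 34)² + 98896) - 1*0 = ((98 - 34)² + 98896) + 0 = (64² + 98896) + 0 = (4096 + 98896) + 0 = 102992 + 0 = 102992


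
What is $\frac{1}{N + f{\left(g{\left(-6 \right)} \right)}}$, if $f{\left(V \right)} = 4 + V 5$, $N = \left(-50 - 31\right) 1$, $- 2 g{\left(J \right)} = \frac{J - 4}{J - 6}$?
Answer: $- \frac{12}{949} \approx -0.012645$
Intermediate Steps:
$g{\left(J \right)} = - \frac{-4 + J}{2 \left(-6 + J\right)}$ ($g{\left(J \right)} = - \frac{\left(J - 4\right) \frac{1}{J - 6}}{2} = - \frac{\left(-4 + J\right) \frac{1}{-6 + J}}{2} = - \frac{\frac{1}{-6 + J} \left(-4 + J\right)}{2} = - \frac{-4 + J}{2 \left(-6 + J\right)}$)
$N = -81$ ($N = \left(-81\right) 1 = -81$)
$f{\left(V \right)} = 4 + 5 V$
$\frac{1}{N + f{\left(g{\left(-6 \right)} \right)}} = \frac{1}{-81 + \left(4 + 5 \frac{4 - -6}{2 \left(-6 - 6\right)}\right)} = \frac{1}{-81 + \left(4 + 5 \frac{4 + 6}{2 \left(-12\right)}\right)} = \frac{1}{-81 + \left(4 + 5 \cdot \frac{1}{2} \left(- \frac{1}{12}\right) 10\right)} = \frac{1}{-81 + \left(4 + 5 \left(- \frac{5}{12}\right)\right)} = \frac{1}{-81 + \left(4 - \frac{25}{12}\right)} = \frac{1}{-81 + \frac{23}{12}} = \frac{1}{- \frac{949}{12}} = - \frac{12}{949}$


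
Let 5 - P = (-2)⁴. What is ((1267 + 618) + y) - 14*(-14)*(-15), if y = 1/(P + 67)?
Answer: -59079/56 ≈ -1055.0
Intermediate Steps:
P = -11 (P = 5 - 1*(-2)⁴ = 5 - 1*16 = 5 - 16 = -11)
y = 1/56 (y = 1/(-11 + 67) = 1/56 ≈ 0.017857)
((1267 + 618) + y) - 14*(-14)*(-15) = ((1267 + 618) + 1/56) - 14*(-14)*(-15) = (1885 + 1/56) + 196*(-15) = 105561/56 - 2940 = -59079/56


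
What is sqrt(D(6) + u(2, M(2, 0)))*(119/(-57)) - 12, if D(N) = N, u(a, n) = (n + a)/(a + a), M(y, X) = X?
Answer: -12 - 119*sqrt(26)/114 ≈ -17.323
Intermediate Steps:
u(a, n) = (a + n)/(2*a) (u(a, n) = (a + n)/((2*a)) = (a + n)*(1/(2*a)) = (a + n)/(2*a))
sqrt(D(6) + u(2, M(2, 0)))*(119/(-57)) - 12 = sqrt(6 + (1/2)*(2 + 0)/2)*(119/(-57)) - 12 = sqrt(6 + (1/2)*(1/2)*2)*(119*(-1/57)) - 12 = sqrt(6 + 1/2)*(-119/57) - 12 = sqrt(13/2)*(-119/57) - 12 = (sqrt(26)/2)*(-119/57) - 12 = -119*sqrt(26)/114 - 12 = -12 - 119*sqrt(26)/114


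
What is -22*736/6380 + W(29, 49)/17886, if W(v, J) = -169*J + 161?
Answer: -3879724/1296735 ≈ -2.9919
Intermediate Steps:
W(v, J) = 161 - 169*J
-22*736/6380 + W(29, 49)/17886 = -22*736/6380 + (161 - 169*49)/17886 = -16192*1/6380 + (161 - 8281)*(1/17886) = -368/145 - 8120*1/17886 = -368/145 - 4060/8943 = -3879724/1296735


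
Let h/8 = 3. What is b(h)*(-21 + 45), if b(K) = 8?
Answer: 192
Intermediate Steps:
h = 24 (h = 8*3 = 24)
b(h)*(-21 + 45) = 8*(-21 + 45) = 8*24 = 192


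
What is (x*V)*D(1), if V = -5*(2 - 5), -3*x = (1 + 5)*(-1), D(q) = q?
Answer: 30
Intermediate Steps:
x = 2 (x = -(1 + 5)*(-1)/3 = -2*(-1) = -⅓*(-6) = 2)
V = 15 (V = -5*(-3) = 15)
(x*V)*D(1) = (2*15)*1 = 30*1 = 30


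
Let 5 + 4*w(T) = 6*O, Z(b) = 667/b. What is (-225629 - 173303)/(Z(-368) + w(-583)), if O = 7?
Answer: -6382912/119 ≈ -53638.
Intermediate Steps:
w(T) = 37/4 (w(T) = -5/4 + (6*7)/4 = -5/4 + (¼)*42 = -5/4 + 21/2 = 37/4)
(-225629 - 173303)/(Z(-368) + w(-583)) = (-225629 - 173303)/(667/(-368) + 37/4) = -398932/(667*(-1/368) + 37/4) = -398932/(-29/16 + 37/4) = -398932/119/16 = -398932*16/119 = -6382912/119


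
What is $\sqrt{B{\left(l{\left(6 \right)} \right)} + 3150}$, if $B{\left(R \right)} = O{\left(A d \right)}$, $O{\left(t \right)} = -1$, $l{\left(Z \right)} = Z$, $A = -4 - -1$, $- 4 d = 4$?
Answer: $\sqrt{3149} \approx 56.116$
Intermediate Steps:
$d = -1$ ($d = \left(- \frac{1}{4}\right) 4 = -1$)
$A = -3$ ($A = -4 + 1 = -3$)
$B{\left(R \right)} = -1$
$\sqrt{B{\left(l{\left(6 \right)} \right)} + 3150} = \sqrt{-1 + 3150} = \sqrt{3149}$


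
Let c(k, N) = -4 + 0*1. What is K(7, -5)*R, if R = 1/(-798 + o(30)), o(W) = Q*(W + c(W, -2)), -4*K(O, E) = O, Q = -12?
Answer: 7/4440 ≈ 0.0015766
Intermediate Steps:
K(O, E) = -O/4
c(k, N) = -4 (c(k, N) = -4 + 0 = -4)
o(W) = 48 - 12*W (o(W) = -12*(W - 4) = -12*(-4 + W) = 48 - 12*W)
R = -1/1110 (R = 1/(-798 + (48 - 12*30)) = 1/(-798 + (48 - 360)) = 1/(-798 - 312) = 1/(-1110) = -1/1110 ≈ -0.00090090)
K(7, -5)*R = -1/4*7*(-1/1110) = -7/4*(-1/1110) = 7/4440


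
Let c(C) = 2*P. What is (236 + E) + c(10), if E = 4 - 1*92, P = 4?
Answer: 156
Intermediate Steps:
c(C) = 8 (c(C) = 2*4 = 8)
E = -88 (E = 4 - 92 = -88)
(236 + E) + c(10) = (236 - 88) + 8 = 148 + 8 = 156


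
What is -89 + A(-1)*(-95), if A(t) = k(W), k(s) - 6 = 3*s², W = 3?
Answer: -3224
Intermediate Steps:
k(s) = 6 + 3*s²
A(t) = 33 (A(t) = 6 + 3*3² = 6 + 3*9 = 6 + 27 = 33)
-89 + A(-1)*(-95) = -89 + 33*(-95) = -89 - 3135 = -3224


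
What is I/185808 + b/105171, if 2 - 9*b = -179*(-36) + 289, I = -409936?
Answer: -8109814274/3664052469 ≈ -2.2133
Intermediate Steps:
b = -6731/9 (b = 2/9 - (-179*(-36) + 289)/9 = 2/9 - (6444 + 289)/9 = 2/9 - ⅑*6733 = 2/9 - 6733/9 = -6731/9 ≈ -747.89)
I/185808 + b/105171 = -409936/185808 - 6731/9/105171 = -409936*1/185808 - 6731/9*1/105171 = -25621/11613 - 6731/946539 = -8109814274/3664052469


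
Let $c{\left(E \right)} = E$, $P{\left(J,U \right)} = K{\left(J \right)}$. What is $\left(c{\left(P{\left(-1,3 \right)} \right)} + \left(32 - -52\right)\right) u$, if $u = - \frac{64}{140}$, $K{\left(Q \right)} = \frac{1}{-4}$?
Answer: $- \frac{268}{7} \approx -38.286$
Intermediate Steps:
$K{\left(Q \right)} = - \frac{1}{4}$
$P{\left(J,U \right)} = - \frac{1}{4}$
$u = - \frac{16}{35}$ ($u = \left(-64\right) \frac{1}{140} = - \frac{16}{35} \approx -0.45714$)
$\left(c{\left(P{\left(-1,3 \right)} \right)} + \left(32 - -52\right)\right) u = \left(- \frac{1}{4} + \left(32 - -52\right)\right) \left(- \frac{16}{35}\right) = \left(- \frac{1}{4} + \left(32 + 52\right)\right) \left(- \frac{16}{35}\right) = \left(- \frac{1}{4} + 84\right) \left(- \frac{16}{35}\right) = \frac{335}{4} \left(- \frac{16}{35}\right) = - \frac{268}{7}$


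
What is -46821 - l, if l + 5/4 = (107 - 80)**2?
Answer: -190195/4 ≈ -47549.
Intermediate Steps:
l = 2911/4 (l = -5/4 + (107 - 80)**2 = -5/4 + 27**2 = -5/4 + 729 = 2911/4 ≈ 727.75)
-46821 - l = -46821 - 1*2911/4 = -46821 - 2911/4 = -190195/4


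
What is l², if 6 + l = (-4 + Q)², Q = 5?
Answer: 25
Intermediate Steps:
l = -5 (l = -6 + (-4 + 5)² = -6 + 1² = -6 + 1 = -5)
l² = (-5)² = 25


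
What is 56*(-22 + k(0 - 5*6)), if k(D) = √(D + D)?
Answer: -1232 + 112*I*√15 ≈ -1232.0 + 433.77*I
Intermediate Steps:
k(D) = √2*√D (k(D) = √(2*D) = √2*√D)
56*(-22 + k(0 - 5*6)) = 56*(-22 + √2*√(0 - 5*6)) = 56*(-22 + √2*√(0 - 30)) = 56*(-22 + √2*√(-30)) = 56*(-22 + √2*(I*√30)) = 56*(-22 + 2*I*√15) = -1232 + 112*I*√15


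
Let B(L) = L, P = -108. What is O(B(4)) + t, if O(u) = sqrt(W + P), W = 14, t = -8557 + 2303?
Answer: -6254 + I*sqrt(94) ≈ -6254.0 + 9.6954*I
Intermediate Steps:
t = -6254
O(u) = I*sqrt(94) (O(u) = sqrt(14 - 108) = sqrt(-94) = I*sqrt(94))
O(B(4)) + t = I*sqrt(94) - 6254 = -6254 + I*sqrt(94)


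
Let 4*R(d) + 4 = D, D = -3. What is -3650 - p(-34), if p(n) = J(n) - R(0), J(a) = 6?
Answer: -14631/4 ≈ -3657.8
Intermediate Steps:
R(d) = -7/4 (R(d) = -1 + (1/4)*(-3) = -1 - 3/4 = -7/4)
p(n) = 31/4 (p(n) = 6 - 1*(-7/4) = 6 + 7/4 = 31/4)
-3650 - p(-34) = -3650 - 1*31/4 = -3650 - 31/4 = -14631/4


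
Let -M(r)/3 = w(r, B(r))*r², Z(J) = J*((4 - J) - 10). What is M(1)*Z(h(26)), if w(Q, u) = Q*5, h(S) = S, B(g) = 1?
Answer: 12480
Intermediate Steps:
w(Q, u) = 5*Q
Z(J) = J*(-6 - J)
M(r) = -15*r³ (M(r) = -3*5*r*r² = -15*r³)
M(1)*Z(h(26)) = (-15*1³)*(-1*26*(6 + 26)) = (-15*1)*(-1*26*32) = -15*(-832) = 12480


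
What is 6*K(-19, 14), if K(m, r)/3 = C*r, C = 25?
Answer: 6300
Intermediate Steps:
K(m, r) = 75*r (K(m, r) = 3*(25*r) = 75*r)
6*K(-19, 14) = 6*(75*14) = 6*1050 = 6300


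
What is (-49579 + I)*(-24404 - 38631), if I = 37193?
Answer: 780751510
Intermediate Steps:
(-49579 + I)*(-24404 - 38631) = (-49579 + 37193)*(-24404 - 38631) = -12386*(-63035) = 780751510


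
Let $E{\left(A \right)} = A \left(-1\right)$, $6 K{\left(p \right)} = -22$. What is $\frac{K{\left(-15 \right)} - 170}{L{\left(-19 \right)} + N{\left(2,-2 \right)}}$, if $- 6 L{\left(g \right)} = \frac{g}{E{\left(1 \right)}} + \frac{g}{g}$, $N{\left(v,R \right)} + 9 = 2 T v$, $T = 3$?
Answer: $521$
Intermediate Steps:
$K{\left(p \right)} = - \frac{11}{3}$ ($K{\left(p \right)} = \frac{1}{6} \left(-22\right) = - \frac{11}{3}$)
$N{\left(v,R \right)} = -9 + 6 v$ ($N{\left(v,R \right)} = -9 + 2 \cdot 3 v = -9 + 6 v$)
$E{\left(A \right)} = - A$
$L{\left(g \right)} = - \frac{1}{6} + \frac{g}{6}$ ($L{\left(g \right)} = - \frac{\frac{g}{\left(-1\right) 1} + \frac{g}{g}}{6} = - \frac{\frac{g}{-1} + 1}{6} = - \frac{g \left(-1\right) + 1}{6} = - \frac{- g + 1}{6} = - \frac{1 - g}{6} = - \frac{1}{6} + \frac{g}{6}$)
$\frac{K{\left(-15 \right)} - 170}{L{\left(-19 \right)} + N{\left(2,-2 \right)}} = \frac{- \frac{11}{3} - 170}{\left(- \frac{1}{6} + \frac{1}{6} \left(-19\right)\right) + \left(-9 + 6 \cdot 2\right)} = - \frac{521}{3 \left(\left(- \frac{1}{6} - \frac{19}{6}\right) + \left(-9 + 12\right)\right)} = - \frac{521}{3 \left(- \frac{10}{3} + 3\right)} = - \frac{521}{3 \left(- \frac{1}{3}\right)} = \left(- \frac{521}{3}\right) \left(-3\right) = 521$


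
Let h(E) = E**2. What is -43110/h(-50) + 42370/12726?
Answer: -22134643/1590750 ≈ -13.915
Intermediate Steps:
-43110/h(-50) + 42370/12726 = -43110/((-50)**2) + 42370/12726 = -43110/2500 + 42370*(1/12726) = -43110*1/2500 + 21185/6363 = -4311/250 + 21185/6363 = -22134643/1590750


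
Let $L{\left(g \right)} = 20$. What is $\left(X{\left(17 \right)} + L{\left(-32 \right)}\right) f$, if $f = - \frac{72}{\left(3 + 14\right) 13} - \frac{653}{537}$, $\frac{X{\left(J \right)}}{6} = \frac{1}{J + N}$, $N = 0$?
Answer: $- \frac{63310042}{2017509} \approx -31.38$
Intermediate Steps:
$X{\left(J \right)} = \frac{6}{J}$ ($X{\left(J \right)} = \frac{6}{J + 0} = \frac{6}{J}$)
$f = - \frac{182977}{118677}$ ($f = - \frac{72}{17 \cdot 13} - \frac{653}{537} = - \frac{72}{221} - \frac{653}{537} = - \frac{182977}{118677} \approx -1.5418$)
$\left(X{\left(17 \right)} + L{\left(-32 \right)}\right) f = \left(\frac{6}{17} + 20\right) \left(- \frac{182977}{118677}\right) = \frac{346}{17} \left(- \frac{182977}{118677}\right) = - \frac{63310042}{2017509}$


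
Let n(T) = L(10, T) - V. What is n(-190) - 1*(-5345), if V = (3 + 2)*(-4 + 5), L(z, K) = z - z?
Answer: 5340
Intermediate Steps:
L(z, K) = 0
V = 5 (V = 5*1 = 5)
n(T) = -5 (n(T) = 0 - 1*5 = 0 - 5 = -5)
n(-190) - 1*(-5345) = -5 - 1*(-5345) = -5 + 5345 = 5340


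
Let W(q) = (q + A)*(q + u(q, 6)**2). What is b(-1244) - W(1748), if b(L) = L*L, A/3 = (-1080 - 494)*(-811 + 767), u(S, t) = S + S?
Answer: -2561072590688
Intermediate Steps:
u(S, t) = 2*S
A = 207768 (A = 3*((-1080 - 494)*(-811 + 767)) = 3*(-1574*(-44)) = 3*69256 = 207768)
W(q) = (207768 + q)*(q + 4*q**2) (W(q) = (q + 207768)*(q + (2*q)**2) = (207768 + q)*(q + 4*q**2))
b(L) = L**2
b(-1244) - W(1748) = (-1244)**2 - 1748*(207768 + 4*1748**2 + 831073*1748) = 1547536 - 1748*(207768 + 4*3055504 + 1452715604) = 1547536 - 1748*(207768 + 12222016 + 1452715604) = 1547536 - 1748*1465145388 = 1547536 - 1*2561074138224 = 1547536 - 2561074138224 = -2561072590688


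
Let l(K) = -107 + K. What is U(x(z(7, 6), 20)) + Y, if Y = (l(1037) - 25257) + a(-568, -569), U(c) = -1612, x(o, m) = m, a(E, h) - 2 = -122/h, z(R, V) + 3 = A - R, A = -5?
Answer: -14758031/569 ≈ -25937.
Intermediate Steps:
z(R, V) = -8 - R (z(R, V) = -3 + (-5 - R) = -8 - R)
a(E, h) = 2 - 122/h
Y = -13840803/569 (Y = ((-107 + 1037) - 25257) + (2 - 122/(-569)) = (930 - 25257) + (2 - 122*(-1/569)) = -24327 + (2 + 122/569) = -24327 + 1260/569 = -13840803/569 ≈ -24325.)
U(x(z(7, 6), 20)) + Y = -1612 - 13840803/569 = -14758031/569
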